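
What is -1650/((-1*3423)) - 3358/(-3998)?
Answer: 3015189/2280859 ≈ 1.3220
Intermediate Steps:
-1650/((-1*3423)) - 3358/(-3998) = -1650/(-3423) - 3358*(-1/3998) = -1650*(-1/3423) + 1679/1999 = 550/1141 + 1679/1999 = 3015189/2280859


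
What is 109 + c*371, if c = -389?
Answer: -144210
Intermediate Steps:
109 + c*371 = 109 - 389*371 = 109 - 144319 = -144210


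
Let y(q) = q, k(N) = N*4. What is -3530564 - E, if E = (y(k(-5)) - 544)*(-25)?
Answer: -3544664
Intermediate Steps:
k(N) = 4*N
E = 14100 (E = (4*(-5) - 544)*(-25) = (-20 - 544)*(-25) = -564*(-25) = 14100)
-3530564 - E = -3530564 - 1*14100 = -3530564 - 14100 = -3544664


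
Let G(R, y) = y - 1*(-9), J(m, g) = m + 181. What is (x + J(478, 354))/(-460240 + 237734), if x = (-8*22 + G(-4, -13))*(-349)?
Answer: -63479/222506 ≈ -0.28529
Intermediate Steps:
J(m, g) = 181 + m
G(R, y) = 9 + y (G(R, y) = y + 9 = 9 + y)
x = 62820 (x = (-8*22 + (9 - 13))*(-349) = (-176 - 4)*(-349) = -180*(-349) = 62820)
(x + J(478, 354))/(-460240 + 237734) = (62820 + (181 + 478))/(-460240 + 237734) = (62820 + 659)/(-222506) = 63479*(-1/222506) = -63479/222506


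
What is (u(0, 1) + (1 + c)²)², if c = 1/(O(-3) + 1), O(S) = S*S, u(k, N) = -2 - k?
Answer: 6241/10000 ≈ 0.62410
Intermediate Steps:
O(S) = S²
c = ⅒ (c = 1/((-3)² + 1) = 1/(9 + 1) = 1/10 = ⅒ ≈ 0.10000)
(u(0, 1) + (1 + c)²)² = ((-2 - 1*0) + (1 + ⅒)²)² = ((-2 + 0) + (11/10)²)² = (-2 + 121/100)² = (-79/100)² = 6241/10000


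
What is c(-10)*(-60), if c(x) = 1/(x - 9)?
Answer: 60/19 ≈ 3.1579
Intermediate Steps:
c(x) = 1/(-9 + x)
c(-10)*(-60) = -60/(-9 - 10) = -60/(-19) = -1/19*(-60) = 60/19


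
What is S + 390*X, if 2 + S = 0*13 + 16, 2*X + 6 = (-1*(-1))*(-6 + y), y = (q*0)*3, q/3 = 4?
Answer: -2326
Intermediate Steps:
q = 12 (q = 3*4 = 12)
y = 0 (y = (12*0)*3 = 0*3 = 0)
X = -6 (X = -3 + ((-1*(-1))*(-6 + 0))/2 = -3 + (1*(-6))/2 = -3 + (½)*(-6) = -3 - 3 = -6)
S = 14 (S = -2 + (0*13 + 16) = -2 + (0 + 16) = -2 + 16 = 14)
S + 390*X = 14 + 390*(-6) = 14 - 2340 = -2326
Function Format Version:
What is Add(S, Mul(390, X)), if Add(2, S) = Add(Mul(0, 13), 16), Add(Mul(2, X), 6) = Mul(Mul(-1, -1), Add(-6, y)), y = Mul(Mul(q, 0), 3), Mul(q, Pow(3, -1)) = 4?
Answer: -2326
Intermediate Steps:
q = 12 (q = Mul(3, 4) = 12)
y = 0 (y = Mul(Mul(12, 0), 3) = Mul(0, 3) = 0)
X = -6 (X = Add(-3, Mul(Rational(1, 2), Mul(Mul(-1, -1), Add(-6, 0)))) = Add(-3, Mul(Rational(1, 2), Mul(1, -6))) = Add(-3, Mul(Rational(1, 2), -6)) = Add(-3, -3) = -6)
S = 14 (S = Add(-2, Add(Mul(0, 13), 16)) = Add(-2, Add(0, 16)) = Add(-2, 16) = 14)
Add(S, Mul(390, X)) = Add(14, Mul(390, -6)) = Add(14, -2340) = -2326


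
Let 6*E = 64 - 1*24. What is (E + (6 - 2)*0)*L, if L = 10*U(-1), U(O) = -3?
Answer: -200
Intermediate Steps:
L = -30 (L = 10*(-3) = -30)
E = 20/3 (E = (64 - 1*24)/6 = (64 - 24)/6 = (1/6)*40 = 20/3 ≈ 6.6667)
(E + (6 - 2)*0)*L = (20/3 + (6 - 2)*0)*(-30) = (20/3 + 4*0)*(-30) = (20/3 + 0)*(-30) = (20/3)*(-30) = -200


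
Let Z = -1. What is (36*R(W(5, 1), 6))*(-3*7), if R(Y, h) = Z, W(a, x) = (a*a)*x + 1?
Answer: 756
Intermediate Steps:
W(a, x) = 1 + x*a² (W(a, x) = a²*x + 1 = x*a² + 1 = 1 + x*a²)
R(Y, h) = -1
(36*R(W(5, 1), 6))*(-3*7) = (36*(-1))*(-3*7) = -36*(-21) = 756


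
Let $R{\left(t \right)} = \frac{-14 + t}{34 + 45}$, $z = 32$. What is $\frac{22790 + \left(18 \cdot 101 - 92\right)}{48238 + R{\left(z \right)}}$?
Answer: $\frac{484191}{952705} \approx 0.50823$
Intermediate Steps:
$R{\left(t \right)} = - \frac{14}{79} + \frac{t}{79}$ ($R{\left(t \right)} = \frac{-14 + t}{79} = \left(-14 + t\right) \frac{1}{79} = - \frac{14}{79} + \frac{t}{79}$)
$\frac{22790 + \left(18 \cdot 101 - 92\right)}{48238 + R{\left(z \right)}} = \frac{22790 + \left(18 \cdot 101 - 92\right)}{48238 + \left(- \frac{14}{79} + \frac{1}{79} \cdot 32\right)} = \frac{22790 + \left(1818 - 92\right)}{48238 + \left(- \frac{14}{79} + \frac{32}{79}\right)} = \frac{22790 + 1726}{48238 + \frac{18}{79}} = \frac{24516}{\frac{3810820}{79}} = 24516 \cdot \frac{79}{3810820} = \frac{484191}{952705}$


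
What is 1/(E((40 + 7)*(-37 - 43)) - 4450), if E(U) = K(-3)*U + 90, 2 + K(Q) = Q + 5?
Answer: -1/4360 ≈ -0.00022936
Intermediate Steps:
K(Q) = 3 + Q (K(Q) = -2 + (Q + 5) = -2 + (5 + Q) = 3 + Q)
E(U) = 90 (E(U) = (3 - 3)*U + 90 = 0*U + 90 = 0 + 90 = 90)
1/(E((40 + 7)*(-37 - 43)) - 4450) = 1/(90 - 4450) = 1/(-4360) = -1/4360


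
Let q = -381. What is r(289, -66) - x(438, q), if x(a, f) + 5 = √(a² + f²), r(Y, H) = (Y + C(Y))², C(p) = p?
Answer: 334089 - 3*√37445 ≈ 3.3351e+5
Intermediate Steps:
r(Y, H) = 4*Y² (r(Y, H) = (Y + Y)² = (2*Y)² = 4*Y²)
x(a, f) = -5 + √(a² + f²)
r(289, -66) - x(438, q) = 4*289² - (-5 + √(438² + (-381)²)) = 4*83521 - (-5 + √(191844 + 145161)) = 334084 - (-5 + √337005) = 334084 - (-5 + 3*√37445) = 334084 + (5 - 3*√37445) = 334089 - 3*√37445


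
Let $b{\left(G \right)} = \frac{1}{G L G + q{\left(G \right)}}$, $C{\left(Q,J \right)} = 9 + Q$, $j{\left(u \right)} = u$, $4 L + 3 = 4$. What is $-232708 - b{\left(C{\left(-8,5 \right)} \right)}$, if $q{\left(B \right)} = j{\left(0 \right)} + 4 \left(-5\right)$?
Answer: $- \frac{18383928}{79} \approx -2.3271 \cdot 10^{5}$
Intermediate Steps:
$L = \frac{1}{4}$ ($L = - \frac{3}{4} + \frac{1}{4} \cdot 4 = - \frac{3}{4} + 1 = \frac{1}{4} \approx 0.25$)
$q{\left(B \right)} = -20$ ($q{\left(B \right)} = 0 + 4 \left(-5\right) = 0 - 20 = -20$)
$b{\left(G \right)} = \frac{1}{-20 + \frac{G^{2}}{4}}$ ($b{\left(G \right)} = \frac{1}{G \frac{1}{4} G - 20} = \frac{1}{\frac{G}{4} G - 20} = \frac{1}{\frac{G^{2}}{4} - 20} = \frac{1}{-20 + \frac{G^{2}}{4}}$)
$-232708 - b{\left(C{\left(-8,5 \right)} \right)} = -232708 - \frac{4}{-80 + \left(9 - 8\right)^{2}} = -232708 - \frac{4}{-80 + 1^{2}} = -232708 - \frac{4}{-80 + 1} = -232708 - \frac{4}{-79} = -232708 - 4 \left(- \frac{1}{79}\right) = -232708 - - \frac{4}{79} = -232708 + \frac{4}{79} = - \frac{18383928}{79}$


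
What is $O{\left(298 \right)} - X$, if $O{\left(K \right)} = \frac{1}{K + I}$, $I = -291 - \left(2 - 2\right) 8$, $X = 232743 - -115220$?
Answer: $- \frac{2435740}{7} \approx -3.4796 \cdot 10^{5}$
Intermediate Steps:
$X = 347963$ ($X = 232743 + 115220 = 347963$)
$I = -291$ ($I = -291 - 0 \cdot 8 = -291 - 0 = -291 + 0 = -291$)
$O{\left(K \right)} = \frac{1}{-291 + K}$ ($O{\left(K \right)} = \frac{1}{K - 291} = \frac{1}{-291 + K}$)
$O{\left(298 \right)} - X = \frac{1}{-291 + 298} - 347963 = \frac{1}{7} - 347963 = - \frac{2435740}{7}$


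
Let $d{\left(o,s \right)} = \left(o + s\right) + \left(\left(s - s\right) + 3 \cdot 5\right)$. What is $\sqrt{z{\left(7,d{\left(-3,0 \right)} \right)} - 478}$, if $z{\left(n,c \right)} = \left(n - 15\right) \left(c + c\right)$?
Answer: $i \sqrt{670} \approx 25.884 i$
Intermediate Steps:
$d{\left(o,s \right)} = 15 + o + s$ ($d{\left(o,s \right)} = \left(o + s\right) + \left(0 + 15\right) = \left(o + s\right) + 15 = 15 + o + s$)
$z{\left(n,c \right)} = 2 c \left(-15 + n\right)$ ($z{\left(n,c \right)} = \left(-15 + n\right) 2 c = 2 c \left(-15 + n\right)$)
$\sqrt{z{\left(7,d{\left(-3,0 \right)} \right)} - 478} = \sqrt{2 \left(15 - 3 + 0\right) \left(-15 + 7\right) - 478} = \sqrt{2 \cdot 12 \left(-8\right) - 478} = \sqrt{-192 - 478} = \sqrt{-670} = i \sqrt{670}$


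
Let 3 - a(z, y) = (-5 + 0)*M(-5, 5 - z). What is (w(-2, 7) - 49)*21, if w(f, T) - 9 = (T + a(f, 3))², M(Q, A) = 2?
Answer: 7560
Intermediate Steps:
a(z, y) = 13 (a(z, y) = 3 - (-5 + 0)*2 = 3 - (-5)*2 = 3 - 1*(-10) = 3 + 10 = 13)
w(f, T) = 9 + (13 + T)² (w(f, T) = 9 + (T + 13)² = 9 + (13 + T)²)
(w(-2, 7) - 49)*21 = ((9 + (13 + 7)²) - 49)*21 = ((9 + 20²) - 49)*21 = ((9 + 400) - 49)*21 = (409 - 49)*21 = 360*21 = 7560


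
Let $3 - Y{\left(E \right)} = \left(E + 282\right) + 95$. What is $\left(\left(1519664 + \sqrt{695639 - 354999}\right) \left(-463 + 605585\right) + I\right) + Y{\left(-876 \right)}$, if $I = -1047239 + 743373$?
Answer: $919581815644 + 2420488 \sqrt{21290} \approx 9.1993 \cdot 10^{11}$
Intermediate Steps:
$I = -303866$
$Y{\left(E \right)} = -374 - E$ ($Y{\left(E \right)} = 3 - \left(\left(E + 282\right) + 95\right) = 3 - \left(\left(282 + E\right) + 95\right) = 3 - \left(377 + E\right) = -374 - E$)
$\left(\left(1519664 + \sqrt{695639 - 354999}\right) \left(-463 + 605585\right) + I\right) + Y{\left(-876 \right)} = \left(\left(1519664 + \sqrt{695639 - 354999}\right) \left(-463 + 605585\right) - 303866\right) - -502 = \left(\left(1519664 + \sqrt{340640}\right) 605122 - 303866\right) + \left(-374 + 876\right) = \left(\left(1519664 + 4 \sqrt{21290}\right) 605122 - 303866\right) + 502 = \left(\left(919582119008 + 2420488 \sqrt{21290}\right) - 303866\right) + 502 = \left(919581815142 + 2420488 \sqrt{21290}\right) + 502 = 919581815644 + 2420488 \sqrt{21290}$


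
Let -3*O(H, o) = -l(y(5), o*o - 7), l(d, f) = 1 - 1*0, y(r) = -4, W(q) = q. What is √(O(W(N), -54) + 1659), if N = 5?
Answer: √14934/3 ≈ 40.735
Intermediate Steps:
l(d, f) = 1 (l(d, f) = 1 + 0 = 1)
O(H, o) = ⅓ (O(H, o) = -(-1)/3 = -⅓*(-1) = ⅓)
√(O(W(N), -54) + 1659) = √(⅓ + 1659) = √(4978/3) = √14934/3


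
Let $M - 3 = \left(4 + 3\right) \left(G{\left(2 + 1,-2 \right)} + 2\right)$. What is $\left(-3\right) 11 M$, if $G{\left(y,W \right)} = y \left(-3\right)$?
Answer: $1518$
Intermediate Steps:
$G{\left(y,W \right)} = - 3 y$
$M = -46$ ($M = 3 + \left(4 + 3\right) \left(- 3 \left(2 + 1\right) + 2\right) = 3 + 7 \left(\left(-3\right) 3 + 2\right) = 3 + 7 \left(-9 + 2\right) = 3 + 7 \left(-7\right) = 3 - 49 = -46$)
$\left(-3\right) 11 M = \left(-3\right) 11 \left(-46\right) = \left(-33\right) \left(-46\right) = 1518$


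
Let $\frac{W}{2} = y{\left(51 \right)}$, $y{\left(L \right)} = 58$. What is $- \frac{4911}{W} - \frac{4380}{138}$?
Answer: $- \frac{197633}{2668} \approx -74.075$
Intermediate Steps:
$W = 116$ ($W = 2 \cdot 58 = 116$)
$- \frac{4911}{W} - \frac{4380}{138} = - \frac{4911}{116} - \frac{4380}{138} = \left(-4911\right) \frac{1}{116} - \frac{730}{23} = - \frac{4911}{116} - \frac{730}{23} = - \frac{197633}{2668}$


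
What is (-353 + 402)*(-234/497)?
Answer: -1638/71 ≈ -23.070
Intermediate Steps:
(-353 + 402)*(-234/497) = 49*(-234*1/497) = 49*(-234/497) = -1638/71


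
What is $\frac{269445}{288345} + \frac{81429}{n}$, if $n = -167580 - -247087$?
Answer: $\frac{2993493908}{1528363061} \approx 1.9586$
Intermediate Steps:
$n = 79507$ ($n = -167580 + 247087 = 79507$)
$\frac{269445}{288345} + \frac{81429}{n} = \frac{269445}{288345} + \frac{81429}{79507} = 269445 \cdot \frac{1}{288345} + 81429 \cdot \frac{1}{79507} = \frac{17963}{19223} + \frac{81429}{79507} = \frac{2993493908}{1528363061}$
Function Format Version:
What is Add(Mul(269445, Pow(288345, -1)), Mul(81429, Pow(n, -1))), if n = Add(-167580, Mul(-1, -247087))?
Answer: Rational(2993493908, 1528363061) ≈ 1.9586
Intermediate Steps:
n = 79507 (n = Add(-167580, 247087) = 79507)
Add(Mul(269445, Pow(288345, -1)), Mul(81429, Pow(n, -1))) = Add(Mul(269445, Pow(288345, -1)), Mul(81429, Pow(79507, -1))) = Add(Mul(269445, Rational(1, 288345)), Mul(81429, Rational(1, 79507))) = Add(Rational(17963, 19223), Rational(81429, 79507)) = Rational(2993493908, 1528363061)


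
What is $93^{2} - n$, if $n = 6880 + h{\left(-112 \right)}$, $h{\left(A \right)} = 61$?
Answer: $1708$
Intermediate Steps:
$n = 6941$ ($n = 6880 + 61 = 6941$)
$93^{2} - n = 93^{2} - 6941 = 8649 - 6941 = 1708$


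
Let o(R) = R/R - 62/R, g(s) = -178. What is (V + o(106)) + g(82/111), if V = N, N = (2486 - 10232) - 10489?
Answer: -975867/53 ≈ -18413.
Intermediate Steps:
N = -18235 (N = -7746 - 10489 = -18235)
o(R) = 1 - 62/R
V = -18235
(V + o(106)) + g(82/111) = (-18235 + (-62 + 106)/106) - 178 = (-18235 + (1/106)*44) - 178 = (-18235 + 22/53) - 178 = -966433/53 - 178 = -975867/53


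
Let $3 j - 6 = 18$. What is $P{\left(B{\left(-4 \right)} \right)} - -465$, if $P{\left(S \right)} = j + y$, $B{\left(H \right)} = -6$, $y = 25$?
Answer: $498$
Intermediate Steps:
$j = 8$ ($j = 2 + \frac{1}{3} \cdot 18 = 2 + 6 = 8$)
$P{\left(S \right)} = 33$ ($P{\left(S \right)} = 8 + 25 = 33$)
$P{\left(B{\left(-4 \right)} \right)} - -465 = 33 - -465 = 33 + 465 = 498$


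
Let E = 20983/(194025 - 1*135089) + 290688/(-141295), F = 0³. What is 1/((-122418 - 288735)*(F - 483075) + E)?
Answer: 8327362120/1653961806740528012017 ≈ 5.0348e-12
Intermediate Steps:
F = 0
E = -14167194983/8327362120 (E = 20983/(194025 - 135089) + 290688*(-1/141295) = 20983/58936 - 290688/141295 = -14167194983/8327362120 ≈ -1.7013)
1/((-122418 - 288735)*(F - 483075) + E) = 1/((-122418 - 288735)*(0 - 483075) - 14167194983/8327362120) = 1/(-411153*(-483075) - 14167194983/8327362120) = 1/(198617735475 - 14167194983/8327362120) = 1/(1653961806740528012017/8327362120) = 8327362120/1653961806740528012017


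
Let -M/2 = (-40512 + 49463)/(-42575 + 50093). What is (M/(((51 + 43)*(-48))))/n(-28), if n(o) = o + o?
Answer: -8951/949794048 ≈ -9.4241e-6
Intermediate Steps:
M = -8951/3759 (M = -2*(-40512 + 49463)/(-42575 + 50093) = -17902/7518 = -2*8951/7518 = -8951/3759 ≈ -2.3812)
n(o) = 2*o
(M/(((51 + 43)*(-48))))/n(-28) = (-8951*(-1/(48*(51 + 43)))/3759)/((2*(-28))) = -8951/(3759*(94*(-48)))/(-56) = -8951/3759/(-4512)*(-1/56) = -8951/3759*(-1/4512)*(-1/56) = (8951/16960608)*(-1/56) = -8951/949794048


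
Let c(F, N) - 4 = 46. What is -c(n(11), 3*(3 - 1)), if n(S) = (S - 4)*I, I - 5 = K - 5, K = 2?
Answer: -50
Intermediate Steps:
I = 2 (I = 5 + (2 - 5) = 5 - 3 = 2)
n(S) = -8 + 2*S (n(S) = (S - 4)*2 = (-4 + S)*2 = -8 + 2*S)
c(F, N) = 50 (c(F, N) = 4 + 46 = 50)
-c(n(11), 3*(3 - 1)) = -1*50 = -50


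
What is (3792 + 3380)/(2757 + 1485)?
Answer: 3586/2121 ≈ 1.6907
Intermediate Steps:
(3792 + 3380)/(2757 + 1485) = 7172/4242 = 7172*(1/4242) = 3586/2121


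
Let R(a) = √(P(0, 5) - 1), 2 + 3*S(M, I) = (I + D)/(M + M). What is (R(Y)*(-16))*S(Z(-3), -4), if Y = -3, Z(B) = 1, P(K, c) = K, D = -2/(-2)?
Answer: 56*I/3 ≈ 18.667*I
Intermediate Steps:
D = 1 (D = -2*(-½) = 1)
S(M, I) = -⅔ + (1 + I)/(6*M) (S(M, I) = -⅔ + ((I + 1)/(M + M))/3 = -⅔ + ((1 + I)/((2*M)))/3 = -⅔ + ((1 + I)*(1/(2*M)))/3 = -⅔ + ((1 + I)/(2*M))/3 = -⅔ + (1 + I)/(6*M))
R(a) = I (R(a) = √(0 - 1) = √(-1) = I)
(R(Y)*(-16))*S(Z(-3), -4) = (I*(-16))*((⅙)*(1 - 4 - 4*1)/1) = (-16*I)*((⅙)*1*(1 - 4 - 4)) = (-16*I)*((⅙)*1*(-7)) = -16*I*(-7/6) = 56*I/3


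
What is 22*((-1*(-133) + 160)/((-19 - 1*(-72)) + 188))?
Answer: 6446/241 ≈ 26.747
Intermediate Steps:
22*((-1*(-133) + 160)/((-19 - 1*(-72)) + 188)) = 22*((133 + 160)/((-19 + 72) + 188)) = 22*(293/(53 + 188)) = 22*(293/241) = 6446/241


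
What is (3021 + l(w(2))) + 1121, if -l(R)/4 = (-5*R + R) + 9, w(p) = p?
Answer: 4138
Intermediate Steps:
l(R) = -36 + 16*R (l(R) = -4*((-5*R + R) + 9) = -4*(-4*R + 9) = -4*(9 - 4*R) = -36 + 16*R)
(3021 + l(w(2))) + 1121 = (3021 + (-36 + 16*2)) + 1121 = (3021 + (-36 + 32)) + 1121 = (3021 - 4) + 1121 = 3017 + 1121 = 4138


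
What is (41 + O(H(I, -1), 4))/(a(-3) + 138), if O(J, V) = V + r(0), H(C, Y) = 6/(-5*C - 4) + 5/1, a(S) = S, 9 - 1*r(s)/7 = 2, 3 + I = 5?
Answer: 94/135 ≈ 0.69630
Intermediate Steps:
I = 2 (I = -3 + 5 = 2)
r(s) = 49 (r(s) = 63 - 7*2 = 63 - 14 = 49)
H(C, Y) = 5 + 6/(-4 - 5*C) (H(C, Y) = 6/(-4 - 5*C) + 5*1 = 6/(-4 - 5*C) + 5 = 5 + 6/(-4 - 5*C))
O(J, V) = 49 + V (O(J, V) = V + 49 = 49 + V)
(41 + O(H(I, -1), 4))/(a(-3) + 138) = (41 + (49 + 4))/(-3 + 138) = (41 + 53)/135 = 94*(1/135) = 94/135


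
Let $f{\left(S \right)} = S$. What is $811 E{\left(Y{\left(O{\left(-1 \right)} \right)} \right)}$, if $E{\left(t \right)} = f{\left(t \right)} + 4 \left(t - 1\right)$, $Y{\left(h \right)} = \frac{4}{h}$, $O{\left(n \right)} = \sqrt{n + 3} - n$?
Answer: $-19464 + 16220 \sqrt{2} \approx 3474.5$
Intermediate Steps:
$O{\left(n \right)} = \sqrt{3 + n} - n$
$E{\left(t \right)} = -4 + 5 t$ ($E{\left(t \right)} = t + 4 \left(t - 1\right) = t + 4 \left(-1 + t\right) = t + \left(-4 + 4 t\right) = -4 + 5 t$)
$811 E{\left(Y{\left(O{\left(-1 \right)} \right)} \right)} = 811 \left(-4 + 5 \frac{4}{\sqrt{3 - 1} - -1}\right) = 811 \left(-4 + 5 \frac{4}{\sqrt{2} + 1}\right) = 811 \left(-4 + 5 \frac{4}{1 + \sqrt{2}}\right) = 811 \left(-4 + \frac{20}{1 + \sqrt{2}}\right) = -3244 + \frac{16220}{1 + \sqrt{2}}$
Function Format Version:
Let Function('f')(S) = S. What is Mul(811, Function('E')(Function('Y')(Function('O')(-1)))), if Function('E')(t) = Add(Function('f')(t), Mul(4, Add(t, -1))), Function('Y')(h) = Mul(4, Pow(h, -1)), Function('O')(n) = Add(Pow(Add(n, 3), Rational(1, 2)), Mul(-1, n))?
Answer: Add(-19464, Mul(16220, Pow(2, Rational(1, 2)))) ≈ 3474.5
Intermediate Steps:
Function('O')(n) = Add(Pow(Add(3, n), Rational(1, 2)), Mul(-1, n))
Function('E')(t) = Add(-4, Mul(5, t)) (Function('E')(t) = Add(t, Mul(4, Add(t, -1))) = Add(t, Mul(4, Add(-1, t))) = Add(t, Add(-4, Mul(4, t))) = Add(-4, Mul(5, t)))
Mul(811, Function('E')(Function('Y')(Function('O')(-1)))) = Mul(811, Add(-4, Mul(5, Mul(4, Pow(Add(Pow(Add(3, -1), Rational(1, 2)), Mul(-1, -1)), -1))))) = Mul(811, Add(-4, Mul(5, Mul(4, Pow(Add(Pow(2, Rational(1, 2)), 1), -1))))) = Mul(811, Add(-4, Mul(5, Mul(4, Pow(Add(1, Pow(2, Rational(1, 2))), -1))))) = Mul(811, Add(-4, Mul(20, Pow(Add(1, Pow(2, Rational(1, 2))), -1)))) = Add(-3244, Mul(16220, Pow(Add(1, Pow(2, Rational(1, 2))), -1)))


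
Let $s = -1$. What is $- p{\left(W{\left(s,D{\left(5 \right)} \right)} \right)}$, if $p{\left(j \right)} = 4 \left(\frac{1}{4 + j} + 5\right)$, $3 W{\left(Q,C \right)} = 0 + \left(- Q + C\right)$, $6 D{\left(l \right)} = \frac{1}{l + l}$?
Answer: $- \frac{16340}{781} \approx -20.922$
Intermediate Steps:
$D{\left(l \right)} = \frac{1}{12 l}$ ($D{\left(l \right)} = \frac{1}{6 \left(l + l\right)} = \frac{1}{6 \cdot 2 l} = \frac{\frac{1}{2} \frac{1}{l}}{6} = \frac{1}{12 l}$)
$W{\left(Q,C \right)} = - \frac{Q}{3} + \frac{C}{3}$ ($W{\left(Q,C \right)} = \frac{0 + \left(- Q + C\right)}{3} = \frac{0 + \left(C - Q\right)}{3} = \frac{C - Q}{3} = - \frac{Q}{3} + \frac{C}{3}$)
$p{\left(j \right)} = 20 + \frac{4}{4 + j}$ ($p{\left(j \right)} = 4 \left(5 + \frac{1}{4 + j}\right) = 20 + \frac{4}{4 + j}$)
$- p{\left(W{\left(s,D{\left(5 \right)} \right)} \right)} = - \frac{4 \left(21 + 5 \left(\left(- \frac{1}{3}\right) \left(-1\right) + \frac{\frac{1}{12} \cdot \frac{1}{5}}{3}\right)\right)}{4 + \left(\left(- \frac{1}{3}\right) \left(-1\right) + \frac{\frac{1}{12} \cdot \frac{1}{5}}{3}\right)} = - \frac{4 \left(21 + 5 \left(\frac{1}{3} + \frac{\frac{1}{12} \cdot \frac{1}{5}}{3}\right)\right)}{4 + \left(\frac{1}{3} + \frac{\frac{1}{12} \cdot \frac{1}{5}}{3}\right)} = - \frac{4 \left(21 + 5 \left(\frac{1}{3} + \frac{1}{3} \cdot \frac{1}{60}\right)\right)}{4 + \left(\frac{1}{3} + \frac{1}{3} \cdot \frac{1}{60}\right)} = - \frac{4 \left(21 + 5 \left(\frac{1}{3} + \frac{1}{180}\right)\right)}{4 + \left(\frac{1}{3} + \frac{1}{180}\right)} = - \frac{4 \left(21 + 5 \cdot \frac{61}{180}\right)}{4 + \frac{61}{180}} = - \frac{4 \left(21 + \frac{61}{36}\right)}{\frac{781}{180}} = - \frac{4 \cdot 180 \cdot 817}{781 \cdot 36} = \left(-1\right) \frac{16340}{781} = - \frac{16340}{781}$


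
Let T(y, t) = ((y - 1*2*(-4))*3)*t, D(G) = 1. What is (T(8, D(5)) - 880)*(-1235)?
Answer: 1027520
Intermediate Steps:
T(y, t) = t*(24 + 3*y) (T(y, t) = ((y - 2*(-4))*3)*t = ((y + 8)*3)*t = ((8 + y)*3)*t = (24 + 3*y)*t = t*(24 + 3*y))
(T(8, D(5)) - 880)*(-1235) = (3*1*(8 + 8) - 880)*(-1235) = (3*1*16 - 880)*(-1235) = (48 - 880)*(-1235) = -832*(-1235) = 1027520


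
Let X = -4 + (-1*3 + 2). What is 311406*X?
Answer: -1557030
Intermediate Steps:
X = -5 (X = -4 + (-3 + 2) = -4 - 1 = -5)
311406*X = 311406*(-5) = -1557030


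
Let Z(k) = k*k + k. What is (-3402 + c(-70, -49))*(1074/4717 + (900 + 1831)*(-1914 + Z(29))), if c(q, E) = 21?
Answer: 45470864496834/4717 ≈ 9.6398e+9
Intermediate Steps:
Z(k) = k + k² (Z(k) = k² + k = k + k²)
(-3402 + c(-70, -49))*(1074/4717 + (900 + 1831)*(-1914 + Z(29))) = (-3402 + 21)*(1074/4717 + (900 + 1831)*(-1914 + 29*(1 + 29))) = -3381*(1074*(1/4717) + 2731*(-1914 + 29*30)) = -3381*(1074/4717 + 2731*(-1914 + 870)) = -3381*(1074/4717 + 2731*(-1044)) = -3381*(1074/4717 - 2851164) = -3381*(-13448939514/4717) = 45470864496834/4717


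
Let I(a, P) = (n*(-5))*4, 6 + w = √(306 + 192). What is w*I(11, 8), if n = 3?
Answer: 360 - 60*√498 ≈ -978.96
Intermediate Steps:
w = -6 + √498 (w = -6 + √(306 + 192) = -6 + √498 ≈ 16.316)
I(a, P) = -60 (I(a, P) = (3*(-5))*4 = -15*4 = -60)
w*I(11, 8) = (-6 + √498)*(-60) = 360 - 60*√498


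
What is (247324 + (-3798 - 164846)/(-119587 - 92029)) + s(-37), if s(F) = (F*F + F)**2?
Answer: 106948017553/52904 ≈ 2.0215e+6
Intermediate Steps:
s(F) = (F + F**2)**2 (s(F) = (F**2 + F)**2 = (F + F**2)**2)
(247324 + (-3798 - 164846)/(-119587 - 92029)) + s(-37) = (247324 + (-3798 - 164846)/(-119587 - 92029)) + (-37)**2*(1 - 37)**2 = (247324 - 168644/(-211616)) + 1369*(-36)**2 = (247324 - 168644*(-1/211616)) + 1369*1296 = (247324 + 42161/52904) + 1774224 = 13084471057/52904 + 1774224 = 106948017553/52904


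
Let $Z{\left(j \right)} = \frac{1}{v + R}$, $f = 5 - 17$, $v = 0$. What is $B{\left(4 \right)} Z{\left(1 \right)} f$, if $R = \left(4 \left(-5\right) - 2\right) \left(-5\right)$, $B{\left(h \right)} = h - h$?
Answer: $0$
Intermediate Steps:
$B{\left(h \right)} = 0$
$f = -12$
$R = 110$ ($R = \left(-20 - 2\right) \left(-5\right) = \left(-22\right) \left(-5\right) = 110$)
$Z{\left(j \right)} = \frac{1}{110}$ ($Z{\left(j \right)} = \frac{1}{0 + 110} = \frac{1}{110}$)
$B{\left(4 \right)} Z{\left(1 \right)} f = 0 \cdot \frac{1}{110} \left(-12\right) = 0 \left(-12\right) = 0$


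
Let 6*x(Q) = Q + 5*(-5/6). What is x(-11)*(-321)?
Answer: 9737/12 ≈ 811.42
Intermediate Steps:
x(Q) = -25/36 + Q/6 (x(Q) = (Q + 5*(-5/6))/6 = (Q - 25/6)/6 = (-25/6 + Q)/6 = -25/36 + Q/6)
x(-11)*(-321) = (-25/36 + (1/6)*(-11))*(-321) = (-25/36 - 11/6)*(-321) = -91/36*(-321) = 9737/12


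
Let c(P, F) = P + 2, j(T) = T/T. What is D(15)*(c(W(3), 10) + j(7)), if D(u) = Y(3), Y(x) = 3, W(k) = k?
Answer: 18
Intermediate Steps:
j(T) = 1
c(P, F) = 2 + P
D(u) = 3
D(15)*(c(W(3), 10) + j(7)) = 3*((2 + 3) + 1) = 3*(5 + 1) = 3*6 = 18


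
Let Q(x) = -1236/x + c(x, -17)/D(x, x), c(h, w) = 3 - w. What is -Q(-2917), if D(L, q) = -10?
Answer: 4598/2917 ≈ 1.5763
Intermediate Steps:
Q(x) = -2 - 1236/x (Q(x) = -1236/x + (3 - 1*(-17))/(-10) = -1236/x + (3 + 17)*(-⅒) = -1236/x + 20*(-⅒) = -1236/x - 2 = -2 - 1236/x)
-Q(-2917) = -(-2 - 1236/(-2917)) = -(-2 - 1236*(-1/2917)) = -(-2 + 1236/2917) = -1*(-4598/2917) = 4598/2917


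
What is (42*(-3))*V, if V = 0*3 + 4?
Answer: -504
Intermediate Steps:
V = 4 (V = 0 + 4 = 4)
(42*(-3))*V = (42*(-3))*4 = -126*4 = -504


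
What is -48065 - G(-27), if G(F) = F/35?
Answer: -1682248/35 ≈ -48064.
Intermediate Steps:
G(F) = F/35 (G(F) = F*(1/35) = F/35)
-48065 - G(-27) = -48065 - (-27)/35 = -48065 - 1*(-27/35) = -48065 + 27/35 = -1682248/35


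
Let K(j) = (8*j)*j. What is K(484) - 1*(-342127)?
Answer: 2216175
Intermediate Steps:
K(j) = 8*j**2
K(484) - 1*(-342127) = 8*484**2 - 1*(-342127) = 8*234256 + 342127 = 1874048 + 342127 = 2216175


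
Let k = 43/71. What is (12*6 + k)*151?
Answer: 778405/71 ≈ 10963.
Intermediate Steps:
k = 43/71 (k = 43*(1/71) = 43/71 ≈ 0.60563)
(12*6 + k)*151 = (12*6 + 43/71)*151 = (72 + 43/71)*151 = (5155/71)*151 = 778405/71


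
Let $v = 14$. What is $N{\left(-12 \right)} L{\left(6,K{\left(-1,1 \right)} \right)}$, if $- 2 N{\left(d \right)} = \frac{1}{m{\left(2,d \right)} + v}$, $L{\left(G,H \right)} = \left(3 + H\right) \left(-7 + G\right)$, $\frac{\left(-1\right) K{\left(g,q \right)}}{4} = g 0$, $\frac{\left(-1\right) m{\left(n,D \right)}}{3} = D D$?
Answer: $- \frac{3}{836} \approx -0.0035885$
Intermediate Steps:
$m{\left(n,D \right)} = - 3 D^{2}$ ($m{\left(n,D \right)} = - 3 D D = - 3 D^{2}$)
$K{\left(g,q \right)} = 0$ ($K{\left(g,q \right)} = - 4 g 0 = \left(-4\right) 0 = 0$)
$L{\left(G,H \right)} = \left(-7 + G\right) \left(3 + H\right)$
$N{\left(d \right)} = - \frac{1}{2 \left(14 - 3 d^{2}\right)}$ ($N{\left(d \right)} = - \frac{1}{2 \left(- 3 d^{2} + 14\right)} = - \frac{1}{2 \left(14 - 3 d^{2}\right)}$)
$N{\left(-12 \right)} L{\left(6,K{\left(-1,1 \right)} \right)} = \frac{1}{2 \left(-14 + 3 \left(-12\right)^{2}\right)} \left(-21 - 0 + 3 \cdot 6 + 6 \cdot 0\right) = \frac{1}{2 \left(-14 + 3 \cdot 144\right)} \left(-21 + 0 + 18 + 0\right) = \frac{1}{2 \left(-14 + 432\right)} \left(-3\right) = \frac{1}{2 \cdot 418} \left(-3\right) = \frac{1}{2} \cdot \frac{1}{418} \left(-3\right) = \frac{1}{836} \left(-3\right) = - \frac{3}{836}$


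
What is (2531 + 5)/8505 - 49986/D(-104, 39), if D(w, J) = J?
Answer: -141677342/110565 ≈ -1281.4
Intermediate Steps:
(2531 + 5)/8505 - 49986/D(-104, 39) = (2531 + 5)/8505 - 49986/39 = 2536*(1/8505) - 49986*1/39 = 2536/8505 - 16662/13 = -141677342/110565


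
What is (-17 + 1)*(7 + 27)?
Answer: -544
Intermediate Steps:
(-17 + 1)*(7 + 27) = -16*34 = -544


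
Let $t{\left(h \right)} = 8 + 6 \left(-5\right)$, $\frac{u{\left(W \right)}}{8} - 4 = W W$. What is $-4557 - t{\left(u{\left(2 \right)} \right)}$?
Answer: $-4535$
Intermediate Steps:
$u{\left(W \right)} = 32 + 8 W^{2}$ ($u{\left(W \right)} = 32 + 8 W W = 32 + 8 W^{2}$)
$t{\left(h \right)} = -22$ ($t{\left(h \right)} = 8 - 30 = -22$)
$-4557 - t{\left(u{\left(2 \right)} \right)} = -4557 - -22 = -4557 + 22 = -4535$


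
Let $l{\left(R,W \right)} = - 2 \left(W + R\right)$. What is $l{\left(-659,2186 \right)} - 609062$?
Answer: $-612116$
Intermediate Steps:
$l{\left(R,W \right)} = - 2 R - 2 W$ ($l{\left(R,W \right)} = - 2 \left(R + W\right) = - 2 R - 2 W$)
$l{\left(-659,2186 \right)} - 609062 = \left(\left(-2\right) \left(-659\right) - 4372\right) - 609062 = \left(1318 - 4372\right) - 609062 = -3054 - 609062 = -612116$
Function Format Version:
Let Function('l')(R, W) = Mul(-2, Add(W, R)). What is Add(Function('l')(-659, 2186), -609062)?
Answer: -612116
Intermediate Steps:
Function('l')(R, W) = Add(Mul(-2, R), Mul(-2, W)) (Function('l')(R, W) = Mul(-2, Add(R, W)) = Add(Mul(-2, R), Mul(-2, W)))
Add(Function('l')(-659, 2186), -609062) = Add(Add(Mul(-2, -659), Mul(-2, 2186)), -609062) = Add(Add(1318, -4372), -609062) = Add(-3054, -609062) = -612116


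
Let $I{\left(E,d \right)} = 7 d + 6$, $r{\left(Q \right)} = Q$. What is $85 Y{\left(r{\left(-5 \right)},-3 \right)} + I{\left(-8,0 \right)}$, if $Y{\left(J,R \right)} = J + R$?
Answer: $-674$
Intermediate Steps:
$I{\left(E,d \right)} = 6 + 7 d$
$85 Y{\left(r{\left(-5 \right)},-3 \right)} + I{\left(-8,0 \right)} = 85 \left(-5 - 3\right) + \left(6 + 7 \cdot 0\right) = 85 \left(-8\right) + \left(6 + 0\right) = -680 + 6 = -674$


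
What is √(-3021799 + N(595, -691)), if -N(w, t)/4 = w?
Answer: I*√3024179 ≈ 1739.0*I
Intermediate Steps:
N(w, t) = -4*w
√(-3021799 + N(595, -691)) = √(-3021799 - 4*595) = √(-3021799 - 2380) = √(-3024179) = I*√3024179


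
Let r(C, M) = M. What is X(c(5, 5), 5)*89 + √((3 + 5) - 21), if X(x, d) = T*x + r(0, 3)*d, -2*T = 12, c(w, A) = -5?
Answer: 4005 + I*√13 ≈ 4005.0 + 3.6056*I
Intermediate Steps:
T = -6 (T = -½*12 = -6)
X(x, d) = -6*x + 3*d
X(c(5, 5), 5)*89 + √((3 + 5) - 21) = (-6*(-5) + 3*5)*89 + √((3 + 5) - 21) = (30 + 15)*89 + √(8 - 21) = 45*89 + √(-13) = 4005 + I*√13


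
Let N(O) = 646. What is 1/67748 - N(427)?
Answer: -43765207/67748 ≈ -646.00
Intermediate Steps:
1/67748 - N(427) = 1/67748 - 1*646 = 1/67748 - 646 = -43765207/67748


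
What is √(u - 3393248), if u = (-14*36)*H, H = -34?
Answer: 4*I*√211007 ≈ 1837.4*I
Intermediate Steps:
u = 17136 (u = -14*36*(-34) = -504*(-34) = 17136)
√(u - 3393248) = √(17136 - 3393248) = √(-3376112) = 4*I*√211007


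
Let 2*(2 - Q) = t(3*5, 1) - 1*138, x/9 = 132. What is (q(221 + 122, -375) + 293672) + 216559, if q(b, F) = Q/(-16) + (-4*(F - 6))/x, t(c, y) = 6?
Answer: 202050301/396 ≈ 5.1023e+5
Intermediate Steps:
x = 1188 (x = 9*132 = 1188)
Q = 68 (Q = 2 - (6 - 1*138)/2 = 2 - (6 - 138)/2 = 2 - ½*(-132) = 2 + 66 = 68)
q(b, F) = -1675/396 - F/297 (q(b, F) = 68/(-16) - 4*(F - 6)/1188 = 68*(-1/16) - 4*(-6 + F)*(1/1188) = -17/4 + (24 - 4*F)*(1/1188) = -17/4 + (2/99 - F/297) = -1675/396 - F/297)
(q(221 + 122, -375) + 293672) + 216559 = ((-1675/396 - 1/297*(-375)) + 293672) + 216559 = ((-1675/396 + 125/99) + 293672) + 216559 = (-1175/396 + 293672) + 216559 = 116292937/396 + 216559 = 202050301/396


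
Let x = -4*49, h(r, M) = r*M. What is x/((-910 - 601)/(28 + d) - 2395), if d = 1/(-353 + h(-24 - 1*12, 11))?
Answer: 1027579/12839321 ≈ 0.080034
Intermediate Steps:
h(r, M) = M*r
d = -1/749 (d = 1/(-353 + 11*(-24 - 1*12)) = 1/(-353 + 11*(-24 - 12)) = 1/(-353 + 11*(-36)) = 1/(-353 - 396) = 1/(-749) = -1/749 ≈ -0.0013351)
x = -196
x/((-910 - 601)/(28 + d) - 2395) = -196/((-910 - 601)/(28 - 1/749) - 2395) = -196/(-1511/20971/749 - 2395) = -196/(-1511*749/20971 - 2395) = -196/(-1131739/20971 - 2395) = -196/(-51357284/20971) = -20971/51357284*(-196) = 1027579/12839321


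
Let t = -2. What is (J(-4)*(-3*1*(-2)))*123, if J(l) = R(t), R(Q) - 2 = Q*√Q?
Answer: 1476 - 1476*I*√2 ≈ 1476.0 - 2087.4*I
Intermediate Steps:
R(Q) = 2 + Q^(3/2) (R(Q) = 2 + Q*√Q = 2 + Q^(3/2))
J(l) = 2 - 2*I*√2 (J(l) = 2 + (-2)^(3/2) = 2 - 2*I*√2)
(J(-4)*(-3*1*(-2)))*123 = ((2 - 2*I*√2)*(-3*1*(-2)))*123 = ((2 - 2*I*√2)*(-3*(-2)))*123 = ((2 - 2*I*√2)*6)*123 = (12 - 12*I*√2)*123 = 1476 - 1476*I*√2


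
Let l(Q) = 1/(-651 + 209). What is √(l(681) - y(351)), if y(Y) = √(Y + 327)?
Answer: √(-442 - 195364*√678)/442 ≈ 5.103*I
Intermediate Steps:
y(Y) = √(327 + Y)
l(Q) = -1/442 (l(Q) = 1/(-442) = -1/442)
√(l(681) - y(351)) = √(-1/442 - √(327 + 351)) = √(-1/442 - √678)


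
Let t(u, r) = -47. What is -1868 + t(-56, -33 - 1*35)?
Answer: -1915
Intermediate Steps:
-1868 + t(-56, -33 - 1*35) = -1868 - 47 = -1915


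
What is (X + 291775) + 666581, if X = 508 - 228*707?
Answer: 797668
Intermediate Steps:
X = -160688 (X = 508 - 161196 = -160688)
(X + 291775) + 666581 = (-160688 + 291775) + 666581 = 131087 + 666581 = 797668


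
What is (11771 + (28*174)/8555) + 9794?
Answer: 6361843/295 ≈ 21566.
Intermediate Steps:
(11771 + (28*174)/8555) + 9794 = (11771 + 4872*(1/8555)) + 9794 = (11771 + 168/295) + 9794 = 3472613/295 + 9794 = 6361843/295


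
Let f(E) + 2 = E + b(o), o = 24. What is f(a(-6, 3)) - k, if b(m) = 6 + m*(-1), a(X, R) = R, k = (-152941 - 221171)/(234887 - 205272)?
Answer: -129343/29615 ≈ -4.3675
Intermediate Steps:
k = -374112/29615 ≈ -12.633
b(m) = 6 - m
f(E) = -20 + E (f(E) = -2 + (E + (6 - 1*24)) = -2 + (E + (6 - 24)) = -2 + (E - 18) = -2 + (-18 + E) = -20 + E)
f(a(-6, 3)) - k = (-20 + 3) - 1*(-374112/29615) = -17 + 374112/29615 = -129343/29615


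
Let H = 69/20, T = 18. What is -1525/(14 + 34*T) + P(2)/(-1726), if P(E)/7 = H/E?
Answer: -52794179/21609520 ≈ -2.4431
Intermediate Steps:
H = 69/20 (H = 69*(1/20) = 69/20 ≈ 3.4500)
P(E) = 483/(20*E) (P(E) = 7*(69/(20*E)) = 483/(20*E))
-1525/(14 + 34*T) + P(2)/(-1726) = -1525/(14 + 34*18) + ((483/20)/2)/(-1726) = -1525/(14 + 612) + ((483/20)*(1/2))*(-1/1726) = -1525/626 + (483/40)*(-1/1726) = -1525*1/626 - 483/69040 = -1525/626 - 483/69040 = -52794179/21609520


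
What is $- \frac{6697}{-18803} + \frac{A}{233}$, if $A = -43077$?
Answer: $- \frac{808416430}{4381099} \approx -184.52$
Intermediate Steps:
$- \frac{6697}{-18803} + \frac{A}{233} = - \frac{6697}{-18803} - \frac{43077}{233} = \left(-6697\right) \left(- \frac{1}{18803}\right) - \frac{43077}{233} = \frac{6697}{18803} - \frac{43077}{233} = - \frac{808416430}{4381099}$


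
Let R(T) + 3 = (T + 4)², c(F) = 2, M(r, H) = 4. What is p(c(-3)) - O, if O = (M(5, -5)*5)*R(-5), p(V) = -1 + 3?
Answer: 42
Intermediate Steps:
R(T) = -3 + (4 + T)² (R(T) = -3 + (T + 4)² = -3 + (4 + T)²)
p(V) = 2
O = -40 (O = (4*5)*(-3 + (4 - 5)²) = 20*(-3 + (-1)²) = 20*(-3 + 1) = 20*(-2) = -40)
p(c(-3)) - O = 2 - 1*(-40) = 2 + 40 = 42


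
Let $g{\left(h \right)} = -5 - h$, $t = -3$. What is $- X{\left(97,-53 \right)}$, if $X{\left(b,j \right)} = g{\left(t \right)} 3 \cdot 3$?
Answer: $18$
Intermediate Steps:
$X{\left(b,j \right)} = -18$ ($X{\left(b,j \right)} = \left(-5 - -3\right) 3 \cdot 3 = \left(-5 + 3\right) 3 \cdot 3 = \left(-2\right) 3 \cdot 3 = \left(-6\right) 3 = -18$)
$- X{\left(97,-53 \right)} = \left(-1\right) \left(-18\right) = 18$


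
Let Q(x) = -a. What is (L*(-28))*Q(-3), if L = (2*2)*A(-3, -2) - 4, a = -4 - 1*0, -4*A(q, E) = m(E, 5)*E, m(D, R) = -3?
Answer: 1120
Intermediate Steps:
A(q, E) = 3*E/4 (A(q, E) = -(-3)*E/4 = 3*E/4)
a = -4 (a = -4 + 0 = -4)
Q(x) = 4 (Q(x) = -1*(-4) = 4)
L = -10 (L = (2*2)*((3/4)*(-2)) - 4 = 4*(-3/2) - 4 = -6 - 4 = -10)
(L*(-28))*Q(-3) = -10*(-28)*4 = 280*4 = 1120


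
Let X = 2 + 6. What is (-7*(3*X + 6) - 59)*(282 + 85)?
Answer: -98723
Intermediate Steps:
X = 8
(-7*(3*X + 6) - 59)*(282 + 85) = (-7*(3*8 + 6) - 59)*(282 + 85) = (-7*(24 + 6) - 59)*367 = (-7*30 - 59)*367 = (-210 - 59)*367 = -269*367 = -98723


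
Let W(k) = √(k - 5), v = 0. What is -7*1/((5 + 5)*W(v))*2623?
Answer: 18361*I*√5/50 ≈ 821.13*I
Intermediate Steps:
W(k) = √(-5 + k)
-7*1/((5 + 5)*W(v))*2623 = -7*1/(√(-5 + 0)*(5 + 5))*2623 = -7*(-I*√5/50)*2623 = -(-7)*I*√5/50*2623 = (7*I*√5/50)*2623 = 18361*I*√5/50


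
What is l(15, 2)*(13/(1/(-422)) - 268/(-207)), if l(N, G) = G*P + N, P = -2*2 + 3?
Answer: -14759342/207 ≈ -71301.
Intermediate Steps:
P = -1 (P = -4 + 3 = -1)
l(N, G) = N - G (l(N, G) = G*(-1) + N = -G + N = N - G)
l(15, 2)*(13/(1/(-422)) - 268/(-207)) = (15 - 1*2)*(13/(1/(-422)) - 268/(-207)) = (15 - 2)*(13/(-1/422) - 268*(-1/207)) = 13*(13*(-422) + 268/207) = 13*(-5486 + 268/207) = 13*(-1135334/207) = -14759342/207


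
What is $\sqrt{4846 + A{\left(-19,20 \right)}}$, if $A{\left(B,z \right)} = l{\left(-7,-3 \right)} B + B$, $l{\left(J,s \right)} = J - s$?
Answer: $\sqrt{4903} \approx 70.021$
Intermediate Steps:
$A{\left(B,z \right)} = - 3 B$ ($A{\left(B,z \right)} = \left(-7 - -3\right) B + B = \left(-7 + 3\right) B + B = - 4 B + B = - 3 B$)
$\sqrt{4846 + A{\left(-19,20 \right)}} = \sqrt{4846 - -57} = \sqrt{4846 + 57} = \sqrt{4903}$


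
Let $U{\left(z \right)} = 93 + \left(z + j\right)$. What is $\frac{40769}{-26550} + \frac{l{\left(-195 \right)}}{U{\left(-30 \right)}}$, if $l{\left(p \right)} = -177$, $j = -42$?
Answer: $- \frac{31387}{3150} \approx -9.9641$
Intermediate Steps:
$U{\left(z \right)} = 51 + z$ ($U{\left(z \right)} = 93 + \left(z - 42\right) = 93 + \left(-42 + z\right) = 51 + z$)
$\frac{40769}{-26550} + \frac{l{\left(-195 \right)}}{U{\left(-30 \right)}} = \frac{40769}{-26550} - \frac{177}{51 - 30} = 40769 \left(- \frac{1}{26550}\right) - \frac{177}{21} = - \frac{691}{450} - \frac{59}{7} = - \frac{31387}{3150}$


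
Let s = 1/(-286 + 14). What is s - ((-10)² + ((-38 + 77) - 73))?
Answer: -17953/272 ≈ -66.004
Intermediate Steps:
s = -1/272 (s = 1/(-272) = -1/272 ≈ -0.0036765)
s - ((-10)² + ((-38 + 77) - 73)) = -1/272 - ((-10)² + ((-38 + 77) - 73)) = -1/272 - (100 + (39 - 73)) = -1/272 - (100 - 34) = -1/272 - 1*66 = -1/272 - 66 = -17953/272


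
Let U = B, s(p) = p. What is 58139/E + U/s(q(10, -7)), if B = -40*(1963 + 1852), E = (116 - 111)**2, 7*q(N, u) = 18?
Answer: -12829249/225 ≈ -57019.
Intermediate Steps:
q(N, u) = 18/7 (q(N, u) = (1/7)*18 = 18/7)
E = 25 (E = 5**2 = 25)
B = -152600 (B = -40*3815 = -152600)
U = -152600
58139/E + U/s(q(10, -7)) = 58139/25 - 152600/18/7 = 58139*(1/25) - 152600*7/18 = 58139/25 - 534100/9 = -12829249/225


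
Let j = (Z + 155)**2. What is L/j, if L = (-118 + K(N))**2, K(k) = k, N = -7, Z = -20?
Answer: 625/729 ≈ 0.85734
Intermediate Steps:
L = 15625 (L = (-118 - 7)**2 = (-125)**2 = 15625)
j = 18225 (j = (-20 + 155)**2 = 135**2 = 18225)
L/j = 15625/18225 = 15625*(1/18225) = 625/729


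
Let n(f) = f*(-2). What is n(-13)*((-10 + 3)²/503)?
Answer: 1274/503 ≈ 2.5328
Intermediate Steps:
n(f) = -2*f
n(-13)*((-10 + 3)²/503) = (-2*(-13))*((-10 + 3)²/503) = 26*((-7)²*(1/503)) = 26*(49*(1/503)) = 26*(49/503) = 1274/503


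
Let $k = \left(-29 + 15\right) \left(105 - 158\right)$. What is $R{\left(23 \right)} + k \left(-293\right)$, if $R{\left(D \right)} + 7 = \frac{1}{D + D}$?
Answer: $- \frac{10000997}{46} \approx -2.1741 \cdot 10^{5}$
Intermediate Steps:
$R{\left(D \right)} = -7 + \frac{1}{2 D}$ ($R{\left(D \right)} = -7 + \frac{1}{D + D} = -7 + \frac{1}{2 D}$)
$k = 742$ ($k = \left(-14\right) \left(-53\right) = 742$)
$R{\left(23 \right)} + k \left(-293\right) = \left(-7 + \frac{1}{2 \cdot 23}\right) + 742 \left(-293\right) = \left(-7 + \frac{1}{2} \cdot \frac{1}{23}\right) - 217406 = \left(-7 + \frac{1}{46}\right) - 217406 = - \frac{321}{46} - 217406 = - \frac{10000997}{46}$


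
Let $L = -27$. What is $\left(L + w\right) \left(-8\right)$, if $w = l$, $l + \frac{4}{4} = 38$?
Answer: $-80$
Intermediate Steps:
$l = 37$ ($l = -1 + 38 = 37$)
$w = 37$
$\left(L + w\right) \left(-8\right) = \left(-27 + 37\right) \left(-8\right) = 10 \left(-8\right) = -80$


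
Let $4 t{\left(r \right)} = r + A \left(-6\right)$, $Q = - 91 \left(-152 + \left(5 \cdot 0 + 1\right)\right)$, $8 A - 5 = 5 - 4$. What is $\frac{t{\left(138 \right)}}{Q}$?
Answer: $\frac{267}{109928} \approx 0.0024289$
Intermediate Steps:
$A = \frac{3}{4}$ ($A = \frac{5}{8} + \frac{5 - 4}{8} = \frac{5}{8} + \frac{1}{8} \cdot 1 = \frac{5}{8} + \frac{1}{8} = \frac{3}{4} \approx 0.75$)
$Q = 13741$ ($Q = - 91 \left(-152 + \left(0 + 1\right)\right) = - 91 \left(-152 + 1\right) = \left(-91\right) \left(-151\right) = 13741$)
$t{\left(r \right)} = - \frac{9}{8} + \frac{r}{4}$ ($t{\left(r \right)} = \frac{r + \frac{3}{4} \left(-6\right)}{4} = \frac{r - \frac{9}{2}}{4} = \frac{- \frac{9}{2} + r}{4} = - \frac{9}{8} + \frac{r}{4}$)
$\frac{t{\left(138 \right)}}{Q} = \frac{- \frac{9}{8} + \frac{1}{4} \cdot 138}{13741} = \left(- \frac{9}{8} + \frac{69}{2}\right) \frac{1}{13741} = \frac{267}{8} \cdot \frac{1}{13741} = \frac{267}{109928}$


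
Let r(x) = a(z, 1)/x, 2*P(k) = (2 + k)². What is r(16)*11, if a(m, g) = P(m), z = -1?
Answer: 11/32 ≈ 0.34375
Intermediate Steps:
P(k) = (2 + k)²/2
a(m, g) = (2 + m)²/2
r(x) = 1/(2*x) (r(x) = ((2 - 1)²/2)/x = ((½)*1²)/x = ((½)*1)/x = 1/(2*x))
r(16)*11 = ((½)/16)*11 = ((½)*(1/16))*11 = (1/32)*11 = 11/32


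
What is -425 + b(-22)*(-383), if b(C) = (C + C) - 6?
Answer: 18725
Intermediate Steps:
b(C) = -6 + 2*C (b(C) = 2*C - 6 = -6 + 2*C)
-425 + b(-22)*(-383) = -425 + (-6 + 2*(-22))*(-383) = -425 + (-6 - 44)*(-383) = -425 - 50*(-383) = -425 + 19150 = 18725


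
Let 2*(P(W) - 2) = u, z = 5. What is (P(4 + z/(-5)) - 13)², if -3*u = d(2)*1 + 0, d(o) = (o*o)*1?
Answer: 1225/9 ≈ 136.11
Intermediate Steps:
d(o) = o² (d(o) = o²*1 = o²)
u = -4/3 (u = -(2²*1 + 0)/3 = -(4*1 + 0)/3 = -(4 + 0)/3 = -⅓*4 = -4/3 ≈ -1.3333)
P(W) = 4/3 (P(W) = 2 + (½)*(-4/3) = 2 - ⅔ = 4/3)
(P(4 + z/(-5)) - 13)² = (4/3 - 13)² = (-35/3)² = 1225/9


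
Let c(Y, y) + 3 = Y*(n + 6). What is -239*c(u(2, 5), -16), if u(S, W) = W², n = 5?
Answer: -65008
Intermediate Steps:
c(Y, y) = -3 + 11*Y (c(Y, y) = -3 + Y*(5 + 6) = -3 + Y*11 = -3 + 11*Y)
-239*c(u(2, 5), -16) = -239*(-3 + 11*5²) = -239*(-3 + 11*25) = -239*(-3 + 275) = -239*272 = -65008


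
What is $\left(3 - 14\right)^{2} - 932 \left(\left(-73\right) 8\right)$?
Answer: $544409$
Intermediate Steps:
$\left(3 - 14\right)^{2} - 932 \left(\left(-73\right) 8\right) = \left(-11\right)^{2} - -544288 = 121 + 544288 = 544409$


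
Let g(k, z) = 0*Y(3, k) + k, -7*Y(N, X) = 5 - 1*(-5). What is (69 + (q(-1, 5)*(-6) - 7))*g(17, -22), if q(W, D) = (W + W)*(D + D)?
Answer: 3094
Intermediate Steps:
Y(N, X) = -10/7 (Y(N, X) = -(5 - 1*(-5))/7 = -(5 + 5)/7 = -1/7*10 = -10/7)
q(W, D) = 4*D*W (q(W, D) = (2*W)*(2*D) = 4*D*W)
g(k, z) = k (g(k, z) = 0*(-10/7) + k = 0 + k = k)
(69 + (q(-1, 5)*(-6) - 7))*g(17, -22) = (69 + ((4*5*(-1))*(-6) - 7))*17 = (69 + (-20*(-6) - 7))*17 = (69 + (120 - 7))*17 = (69 + 113)*17 = 182*17 = 3094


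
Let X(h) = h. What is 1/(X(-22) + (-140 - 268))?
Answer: -1/430 ≈ -0.0023256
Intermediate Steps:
1/(X(-22) + (-140 - 268)) = 1/(-22 + (-140 - 268)) = 1/(-22 - 408) = 1/(-430) = -1/430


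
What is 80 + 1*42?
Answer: 122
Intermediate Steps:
80 + 1*42 = 80 + 42 = 122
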